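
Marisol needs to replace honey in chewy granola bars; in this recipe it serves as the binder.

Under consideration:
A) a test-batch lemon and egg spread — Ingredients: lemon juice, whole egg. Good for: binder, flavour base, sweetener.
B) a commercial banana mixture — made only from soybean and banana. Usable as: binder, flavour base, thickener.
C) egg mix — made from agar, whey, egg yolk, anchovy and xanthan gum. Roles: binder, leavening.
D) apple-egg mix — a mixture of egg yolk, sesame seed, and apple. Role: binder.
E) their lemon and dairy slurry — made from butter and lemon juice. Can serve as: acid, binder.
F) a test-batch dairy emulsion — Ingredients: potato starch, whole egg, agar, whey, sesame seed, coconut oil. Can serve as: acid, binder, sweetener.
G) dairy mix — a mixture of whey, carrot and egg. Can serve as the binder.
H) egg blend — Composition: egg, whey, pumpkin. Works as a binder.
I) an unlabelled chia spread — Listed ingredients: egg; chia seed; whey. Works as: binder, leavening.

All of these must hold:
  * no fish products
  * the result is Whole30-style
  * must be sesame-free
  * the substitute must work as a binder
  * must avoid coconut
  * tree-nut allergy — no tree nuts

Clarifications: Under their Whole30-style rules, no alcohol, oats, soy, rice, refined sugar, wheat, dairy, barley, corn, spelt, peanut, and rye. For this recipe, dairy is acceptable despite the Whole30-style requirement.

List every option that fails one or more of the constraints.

B, C, D, F

A: only whole egg and lemon juice; none excluded — keep
B: has soybean, so not Whole30-style — out
C: has anchovy, so not fish-free — no
D: has sesame seed, so not sesame-free — reject
E: dairy is permitted under the Whole30-style carve-out; nothing else excluded — keep
F: has sesame seed, so not sesame-free; has coconut oil, so not coconut-free — out
G: dairy is permitted under the Whole30-style carve-out; nothing else excluded — OK
H: dairy is permitted under the Whole30-style carve-out; nothing else excluded — keep
I: dairy is permitted under the Whole30-style carve-out; nothing else excluded — valid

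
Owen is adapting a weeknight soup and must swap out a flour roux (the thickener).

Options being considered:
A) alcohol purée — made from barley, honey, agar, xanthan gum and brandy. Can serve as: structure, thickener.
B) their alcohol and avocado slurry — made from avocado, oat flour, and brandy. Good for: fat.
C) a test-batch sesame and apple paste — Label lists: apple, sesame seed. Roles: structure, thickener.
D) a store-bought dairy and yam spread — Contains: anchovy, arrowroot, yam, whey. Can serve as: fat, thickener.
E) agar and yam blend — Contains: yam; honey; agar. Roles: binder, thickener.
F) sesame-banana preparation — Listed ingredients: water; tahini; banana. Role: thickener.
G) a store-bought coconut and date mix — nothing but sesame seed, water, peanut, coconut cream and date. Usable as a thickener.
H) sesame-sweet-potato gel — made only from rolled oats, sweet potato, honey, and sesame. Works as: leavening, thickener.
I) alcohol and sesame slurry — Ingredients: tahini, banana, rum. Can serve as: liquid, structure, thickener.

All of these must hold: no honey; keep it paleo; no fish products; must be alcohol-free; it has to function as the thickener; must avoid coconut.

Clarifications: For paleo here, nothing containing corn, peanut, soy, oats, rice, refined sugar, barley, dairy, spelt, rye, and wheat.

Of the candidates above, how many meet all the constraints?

2

A: has barley, so not paleo; has brandy, so not alcohol-free (and 1 more) — no
B: not usable as a thickener; has oat flour, so not paleo (and 1 more) — out
C: only sesame seed and apple; none excluded — keep
D: has whey, so not paleo; has anchovy, so not fish-free — no
E: has honey, so not honey-free — out
F: only tahini, banana, and water; none excluded — OK
G: has peanut, so not paleo; has coconut cream, so not coconut-free — out
H: has rolled oats, so not paleo; has honey, so not honey-free — reject
I: has rum, so not alcohol-free — reject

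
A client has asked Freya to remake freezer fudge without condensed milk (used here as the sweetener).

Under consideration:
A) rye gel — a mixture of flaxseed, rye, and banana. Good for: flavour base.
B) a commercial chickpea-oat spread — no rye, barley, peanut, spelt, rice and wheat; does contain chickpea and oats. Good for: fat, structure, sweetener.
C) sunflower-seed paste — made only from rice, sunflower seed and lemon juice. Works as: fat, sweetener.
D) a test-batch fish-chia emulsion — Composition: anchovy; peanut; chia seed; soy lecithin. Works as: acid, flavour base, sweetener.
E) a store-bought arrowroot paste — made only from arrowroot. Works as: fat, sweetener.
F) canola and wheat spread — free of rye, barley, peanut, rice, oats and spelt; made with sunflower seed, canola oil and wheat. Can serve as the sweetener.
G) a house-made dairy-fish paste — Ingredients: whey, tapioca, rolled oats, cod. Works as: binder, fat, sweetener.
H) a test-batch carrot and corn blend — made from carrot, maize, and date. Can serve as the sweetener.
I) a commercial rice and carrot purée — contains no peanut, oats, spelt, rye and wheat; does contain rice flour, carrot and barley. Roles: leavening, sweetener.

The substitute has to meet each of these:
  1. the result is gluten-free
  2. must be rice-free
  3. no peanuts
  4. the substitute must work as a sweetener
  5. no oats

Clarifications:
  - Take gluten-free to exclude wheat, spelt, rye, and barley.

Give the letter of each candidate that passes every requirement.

E, H

A: not usable as a sweetener; has rye, so not gluten-free — no
B: has oats, so not oat-free — no
C: has rice, so not rice-free — no
D: has peanut, so not peanut-free — reject
E: works as a sweetener, gluten-free, no peanut — valid
F: has wheat, so not gluten-free — reject
G: has rolled oats, so not oat-free — out
H: no peanut, gluten-free — OK
I: has barley, so not gluten-free; has rice flour, so not rice-free — out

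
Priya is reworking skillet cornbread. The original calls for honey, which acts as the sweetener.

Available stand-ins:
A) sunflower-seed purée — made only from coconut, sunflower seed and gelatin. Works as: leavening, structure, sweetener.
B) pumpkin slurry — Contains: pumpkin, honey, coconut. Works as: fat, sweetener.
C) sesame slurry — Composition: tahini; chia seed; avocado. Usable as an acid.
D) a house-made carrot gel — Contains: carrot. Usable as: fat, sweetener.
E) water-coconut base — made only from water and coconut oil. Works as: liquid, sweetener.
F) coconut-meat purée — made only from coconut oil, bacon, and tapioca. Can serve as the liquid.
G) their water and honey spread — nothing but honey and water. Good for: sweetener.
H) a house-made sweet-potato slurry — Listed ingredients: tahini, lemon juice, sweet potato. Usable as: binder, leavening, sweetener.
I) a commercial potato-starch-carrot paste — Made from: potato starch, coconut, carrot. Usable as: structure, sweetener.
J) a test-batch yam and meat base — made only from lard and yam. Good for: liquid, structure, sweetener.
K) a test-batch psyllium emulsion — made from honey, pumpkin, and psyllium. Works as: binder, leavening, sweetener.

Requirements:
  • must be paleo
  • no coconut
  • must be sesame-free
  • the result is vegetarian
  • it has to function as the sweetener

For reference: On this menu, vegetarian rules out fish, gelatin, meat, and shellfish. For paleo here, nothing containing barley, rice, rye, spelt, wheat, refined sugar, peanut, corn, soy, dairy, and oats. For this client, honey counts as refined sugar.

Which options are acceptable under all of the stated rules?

A: has gelatin, so not vegetarian; has coconut, so not coconut-free — no
B: has honey, so not paleo; has coconut, so not coconut-free — reject
C: not usable as a sweetener; has tahini, so not sesame-free — reject
D: only carrot; none excluded — valid
E: has coconut oil, so not coconut-free — out
F: not usable as a sweetener; has bacon, so not vegetarian (and 1 more) — out
G: has honey, so not paleo — out
H: has tahini, so not sesame-free — out
I: has coconut, so not coconut-free — out
J: has lard, so not vegetarian — reject
K: has honey, so not paleo — no

D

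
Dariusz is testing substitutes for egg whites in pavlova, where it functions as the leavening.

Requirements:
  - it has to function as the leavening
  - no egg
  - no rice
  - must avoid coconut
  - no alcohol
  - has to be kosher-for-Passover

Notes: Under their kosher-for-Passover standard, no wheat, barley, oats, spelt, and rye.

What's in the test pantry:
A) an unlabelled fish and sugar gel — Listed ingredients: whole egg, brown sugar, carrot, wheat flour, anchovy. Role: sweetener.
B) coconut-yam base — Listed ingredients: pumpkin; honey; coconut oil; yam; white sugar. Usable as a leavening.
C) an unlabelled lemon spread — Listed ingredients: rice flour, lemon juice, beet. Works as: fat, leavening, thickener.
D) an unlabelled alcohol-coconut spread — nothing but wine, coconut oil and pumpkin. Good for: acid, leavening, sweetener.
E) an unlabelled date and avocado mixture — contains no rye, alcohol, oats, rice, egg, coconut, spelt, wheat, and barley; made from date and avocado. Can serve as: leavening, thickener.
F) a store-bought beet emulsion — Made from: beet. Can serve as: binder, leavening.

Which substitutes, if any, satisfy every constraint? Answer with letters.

E, F

A: not usable as a leavening; has wheat flour, so not kosher-for-Passover (and 1 more) — no
B: has coconut oil, so not coconut-free — no
C: has rice flour, so not rice-free — out
D: has coconut oil, so not coconut-free; has wine, so not alcohol-free — out
E: works as a leavening, no rice, kosher-for-Passover — OK
F: all constraints satisfied — keep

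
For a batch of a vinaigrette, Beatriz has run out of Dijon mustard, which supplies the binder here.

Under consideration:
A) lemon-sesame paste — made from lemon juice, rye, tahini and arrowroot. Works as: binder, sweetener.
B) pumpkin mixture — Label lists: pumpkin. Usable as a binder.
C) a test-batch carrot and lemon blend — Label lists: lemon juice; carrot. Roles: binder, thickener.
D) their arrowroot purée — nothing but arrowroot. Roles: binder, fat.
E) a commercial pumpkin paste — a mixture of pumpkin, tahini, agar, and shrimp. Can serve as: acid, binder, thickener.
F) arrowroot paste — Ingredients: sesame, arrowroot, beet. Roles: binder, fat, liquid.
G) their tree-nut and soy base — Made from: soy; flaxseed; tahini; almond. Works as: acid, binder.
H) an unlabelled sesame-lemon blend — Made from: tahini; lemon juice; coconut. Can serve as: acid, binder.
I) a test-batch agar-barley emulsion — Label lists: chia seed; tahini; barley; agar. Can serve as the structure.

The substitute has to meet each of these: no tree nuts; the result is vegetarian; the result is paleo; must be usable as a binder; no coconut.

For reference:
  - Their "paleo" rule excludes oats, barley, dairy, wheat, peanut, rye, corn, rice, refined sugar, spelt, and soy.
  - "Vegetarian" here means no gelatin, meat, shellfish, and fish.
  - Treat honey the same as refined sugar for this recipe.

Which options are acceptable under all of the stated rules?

A: has rye, so not paleo — out
B: works as a binder, no tree nuts, paleo — OK
C: only carrot and lemon juice; none excluded — keep
D: no coconut, no tree nuts — valid
E: has shrimp, so not vegetarian — reject
F: every rule checks out — keep
G: has soy, so not paleo; has almond, so not tree-nut-free — reject
H: has coconut, so not coconut-free — no
I: not usable as a binder; has barley, so not paleo — out

B, C, D, F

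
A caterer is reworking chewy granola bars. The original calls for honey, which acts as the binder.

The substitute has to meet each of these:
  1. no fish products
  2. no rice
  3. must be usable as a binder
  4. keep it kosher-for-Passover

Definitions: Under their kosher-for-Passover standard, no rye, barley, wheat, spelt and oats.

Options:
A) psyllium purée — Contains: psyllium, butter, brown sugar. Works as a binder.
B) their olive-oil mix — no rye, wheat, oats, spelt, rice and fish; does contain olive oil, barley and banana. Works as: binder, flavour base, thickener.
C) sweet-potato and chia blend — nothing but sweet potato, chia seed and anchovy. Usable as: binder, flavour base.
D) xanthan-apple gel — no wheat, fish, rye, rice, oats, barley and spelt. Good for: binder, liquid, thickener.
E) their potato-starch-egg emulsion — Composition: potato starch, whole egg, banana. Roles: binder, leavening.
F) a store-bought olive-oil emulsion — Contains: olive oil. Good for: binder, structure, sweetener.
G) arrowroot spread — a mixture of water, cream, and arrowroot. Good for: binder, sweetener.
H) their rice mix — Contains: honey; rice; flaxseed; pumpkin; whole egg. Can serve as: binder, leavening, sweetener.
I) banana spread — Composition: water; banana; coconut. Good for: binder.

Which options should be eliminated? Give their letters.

A: all constraints satisfied — keep
B: has barley, so not kosher-for-Passover — reject
C: has anchovy, so not fish-free — out
D: kosher-for-Passover, no fish — OK
E: no fish, kosher-for-Passover — valid
F: every rule checks out — valid
G: only cream, arrowroot, and water; none excluded — valid
H: has rice, so not rice-free — reject
I: works as a binder, kosher-for-Passover, no fish — keep

B, C, H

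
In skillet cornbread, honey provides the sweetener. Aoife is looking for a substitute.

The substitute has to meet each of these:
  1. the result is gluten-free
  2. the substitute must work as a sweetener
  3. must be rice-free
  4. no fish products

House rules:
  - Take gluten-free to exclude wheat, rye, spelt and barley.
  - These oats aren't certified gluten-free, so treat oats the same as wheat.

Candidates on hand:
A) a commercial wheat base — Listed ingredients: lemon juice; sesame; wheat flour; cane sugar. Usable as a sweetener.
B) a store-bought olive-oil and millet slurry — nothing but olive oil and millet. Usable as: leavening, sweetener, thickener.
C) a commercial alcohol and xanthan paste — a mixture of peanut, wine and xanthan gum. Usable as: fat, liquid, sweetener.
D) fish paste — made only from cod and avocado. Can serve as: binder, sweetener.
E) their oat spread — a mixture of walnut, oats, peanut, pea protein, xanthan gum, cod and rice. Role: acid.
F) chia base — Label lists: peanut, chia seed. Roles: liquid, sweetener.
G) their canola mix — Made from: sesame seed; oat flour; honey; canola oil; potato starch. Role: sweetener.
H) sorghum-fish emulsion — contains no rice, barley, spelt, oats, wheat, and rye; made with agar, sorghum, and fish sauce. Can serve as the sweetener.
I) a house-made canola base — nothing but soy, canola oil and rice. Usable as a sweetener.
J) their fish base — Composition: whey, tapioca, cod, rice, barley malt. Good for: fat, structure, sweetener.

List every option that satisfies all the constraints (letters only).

B, C, F

A: has wheat flour, so not gluten-free — reject
B: nothing on the exclusion list — keep
C: nothing on the exclusion list — keep
D: has cod, so not fish-free — no
E: not usable as a sweetener; has oats, so not gluten-free (and 2 more) — reject
F: gluten-free, no rice — valid
G: has oat flour, so not gluten-free — out
H: has fish sauce, so not fish-free — reject
I: has rice, so not rice-free — out
J: has barley malt, so not gluten-free; has cod, so not fish-free (and 1 more) — out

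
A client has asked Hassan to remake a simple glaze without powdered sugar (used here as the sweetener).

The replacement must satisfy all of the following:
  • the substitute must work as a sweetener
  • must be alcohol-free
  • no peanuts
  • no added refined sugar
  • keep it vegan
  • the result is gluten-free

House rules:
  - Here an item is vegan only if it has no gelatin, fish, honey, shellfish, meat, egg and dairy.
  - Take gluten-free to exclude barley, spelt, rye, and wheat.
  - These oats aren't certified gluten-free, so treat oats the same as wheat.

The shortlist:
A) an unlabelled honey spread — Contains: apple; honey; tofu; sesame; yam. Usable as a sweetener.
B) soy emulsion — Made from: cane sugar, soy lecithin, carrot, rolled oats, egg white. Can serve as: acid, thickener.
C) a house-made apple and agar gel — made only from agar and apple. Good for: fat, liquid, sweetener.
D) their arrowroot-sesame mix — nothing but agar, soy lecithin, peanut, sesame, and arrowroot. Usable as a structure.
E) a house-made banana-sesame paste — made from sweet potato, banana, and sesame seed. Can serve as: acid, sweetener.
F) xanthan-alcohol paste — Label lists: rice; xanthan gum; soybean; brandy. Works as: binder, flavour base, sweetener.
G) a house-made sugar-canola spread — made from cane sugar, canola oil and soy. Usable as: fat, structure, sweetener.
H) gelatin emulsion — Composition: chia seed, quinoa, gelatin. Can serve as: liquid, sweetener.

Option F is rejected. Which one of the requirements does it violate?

usable as a sweetener: satisfied
vegan: satisfied
gluten-free: satisfied
peanut-free: satisfied
alcohol-free: has brandy — fails
no-added-sugar: satisfied

alcohol-free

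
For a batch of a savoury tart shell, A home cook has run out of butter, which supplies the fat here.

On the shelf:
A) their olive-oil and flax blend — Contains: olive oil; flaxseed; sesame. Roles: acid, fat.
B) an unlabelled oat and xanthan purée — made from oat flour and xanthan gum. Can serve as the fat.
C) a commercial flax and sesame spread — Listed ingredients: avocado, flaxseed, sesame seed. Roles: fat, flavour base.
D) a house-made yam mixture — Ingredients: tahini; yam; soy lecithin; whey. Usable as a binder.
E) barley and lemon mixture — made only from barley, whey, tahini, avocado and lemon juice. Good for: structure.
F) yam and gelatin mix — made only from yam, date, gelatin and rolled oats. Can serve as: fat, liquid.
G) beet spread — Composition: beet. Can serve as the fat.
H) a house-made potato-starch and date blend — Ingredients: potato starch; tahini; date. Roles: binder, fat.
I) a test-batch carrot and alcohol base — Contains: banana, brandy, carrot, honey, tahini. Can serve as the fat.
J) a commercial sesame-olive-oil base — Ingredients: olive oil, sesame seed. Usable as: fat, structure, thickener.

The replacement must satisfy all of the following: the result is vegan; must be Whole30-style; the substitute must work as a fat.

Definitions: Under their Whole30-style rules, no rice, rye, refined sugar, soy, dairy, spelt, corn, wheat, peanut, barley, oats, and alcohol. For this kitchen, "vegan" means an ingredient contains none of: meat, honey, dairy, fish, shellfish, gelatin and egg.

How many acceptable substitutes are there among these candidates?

A: every rule checks out — valid
B: has oat flour, so not Whole30-style — no
C: vegan, Whole30-style — valid
D: not usable as a fat; has whey, so not Whole30-style (and 1 more) — out
E: not usable as a fat; has barley, so not Whole30-style (and 1 more) — out
F: has rolled oats, so not Whole30-style; has gelatin, so not vegan — reject
G: every rule checks out — OK
H: all constraints satisfied — keep
I: has brandy, so not Whole30-style; has honey, so not vegan — reject
J: only sesame seed and olive oil; none excluded — keep

5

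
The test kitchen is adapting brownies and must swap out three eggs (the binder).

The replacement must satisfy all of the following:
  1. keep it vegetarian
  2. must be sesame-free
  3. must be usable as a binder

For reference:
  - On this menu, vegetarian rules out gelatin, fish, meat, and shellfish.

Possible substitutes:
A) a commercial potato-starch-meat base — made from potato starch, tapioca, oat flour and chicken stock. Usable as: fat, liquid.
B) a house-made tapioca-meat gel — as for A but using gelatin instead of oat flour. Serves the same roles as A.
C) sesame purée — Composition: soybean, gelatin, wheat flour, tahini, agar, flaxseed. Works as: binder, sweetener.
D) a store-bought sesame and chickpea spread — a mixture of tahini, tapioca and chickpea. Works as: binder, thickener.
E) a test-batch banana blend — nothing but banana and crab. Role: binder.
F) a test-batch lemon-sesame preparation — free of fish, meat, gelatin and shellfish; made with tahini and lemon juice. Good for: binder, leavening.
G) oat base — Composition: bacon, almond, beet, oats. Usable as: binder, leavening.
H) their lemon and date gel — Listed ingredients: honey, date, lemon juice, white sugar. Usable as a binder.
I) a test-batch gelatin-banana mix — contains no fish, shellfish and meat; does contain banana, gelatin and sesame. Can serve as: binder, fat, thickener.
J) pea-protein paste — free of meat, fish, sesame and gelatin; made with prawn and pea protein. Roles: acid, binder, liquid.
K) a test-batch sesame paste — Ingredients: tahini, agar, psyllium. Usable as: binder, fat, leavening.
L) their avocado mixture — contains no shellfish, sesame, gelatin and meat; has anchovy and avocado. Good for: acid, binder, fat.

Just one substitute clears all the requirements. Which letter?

H

A: not usable as a binder; has chicken stock, so not vegetarian — reject
B: not usable as a binder; has gelatin, so not vegetarian — out
C: has gelatin, so not vegetarian; has tahini, so not sesame-free — reject
D: has tahini, so not sesame-free — reject
E: has crab, so not vegetarian — reject
F: has tahini, so not sesame-free — reject
G: has bacon, so not vegetarian — no
H: honey and white sugar etc. — none of it excluded — keep
I: has gelatin, so not vegetarian; has sesame, so not sesame-free — reject
J: has prawn, so not vegetarian — reject
K: has tahini, so not sesame-free — reject
L: has anchovy, so not vegetarian — reject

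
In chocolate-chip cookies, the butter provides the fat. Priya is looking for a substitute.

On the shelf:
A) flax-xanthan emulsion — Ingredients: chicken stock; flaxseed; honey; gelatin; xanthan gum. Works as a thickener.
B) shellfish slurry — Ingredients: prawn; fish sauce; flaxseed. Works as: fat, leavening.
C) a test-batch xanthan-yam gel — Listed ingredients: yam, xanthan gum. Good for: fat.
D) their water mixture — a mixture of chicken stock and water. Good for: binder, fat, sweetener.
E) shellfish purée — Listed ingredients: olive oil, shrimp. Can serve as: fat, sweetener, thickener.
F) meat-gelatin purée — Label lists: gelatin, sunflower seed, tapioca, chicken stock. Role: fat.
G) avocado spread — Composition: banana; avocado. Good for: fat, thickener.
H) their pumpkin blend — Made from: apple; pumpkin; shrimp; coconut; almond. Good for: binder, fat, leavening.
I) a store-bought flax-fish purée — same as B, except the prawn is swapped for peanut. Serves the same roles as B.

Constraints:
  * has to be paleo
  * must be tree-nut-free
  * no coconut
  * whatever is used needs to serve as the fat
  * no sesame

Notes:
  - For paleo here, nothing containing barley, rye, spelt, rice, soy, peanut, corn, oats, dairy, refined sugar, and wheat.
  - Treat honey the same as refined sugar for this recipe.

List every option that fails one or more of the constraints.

A, H, I

A: not usable as a fat; has honey, so not paleo — out
B: works as a fat, paleo, no coconut — OK
C: works as a fat, no tree nuts, no coconut — OK
D: works as a fat, no tree nuts, paleo — keep
E: all constraints satisfied — OK
F: nothing on the exclusion list — keep
G: only avocado and banana; none excluded — OK
H: has almond, so not tree-nut-free; has coconut, so not coconut-free — reject
I: has peanut, so not paleo — reject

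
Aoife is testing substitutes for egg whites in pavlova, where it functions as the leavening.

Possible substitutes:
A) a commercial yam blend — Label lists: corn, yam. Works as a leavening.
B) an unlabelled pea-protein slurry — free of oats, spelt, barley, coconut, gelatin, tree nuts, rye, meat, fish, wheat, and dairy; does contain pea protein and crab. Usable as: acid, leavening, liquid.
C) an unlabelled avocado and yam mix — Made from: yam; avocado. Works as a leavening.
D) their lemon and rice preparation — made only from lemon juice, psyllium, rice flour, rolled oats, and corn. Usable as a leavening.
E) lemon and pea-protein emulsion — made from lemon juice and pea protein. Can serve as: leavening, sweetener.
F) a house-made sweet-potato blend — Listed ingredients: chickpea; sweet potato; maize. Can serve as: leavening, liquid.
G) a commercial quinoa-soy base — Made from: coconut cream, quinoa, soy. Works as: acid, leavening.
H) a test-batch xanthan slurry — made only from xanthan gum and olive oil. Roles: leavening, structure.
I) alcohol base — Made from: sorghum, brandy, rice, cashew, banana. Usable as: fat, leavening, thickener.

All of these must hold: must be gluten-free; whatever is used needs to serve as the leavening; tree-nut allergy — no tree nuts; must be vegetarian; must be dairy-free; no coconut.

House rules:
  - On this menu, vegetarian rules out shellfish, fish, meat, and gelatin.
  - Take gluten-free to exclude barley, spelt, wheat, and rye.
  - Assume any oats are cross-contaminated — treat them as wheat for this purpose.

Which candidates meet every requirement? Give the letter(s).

A: all constraints satisfied — keep
B: has crab, so not vegetarian — no
C: all constraints satisfied — OK
D: has rolled oats, so not gluten-free — reject
E: works as a leavening, no tree nuts, no coconut — valid
F: no tree nuts, vegetarian — OK
G: has coconut cream, so not coconut-free — out
H: nothing on the exclusion list — OK
I: has cashew, so not tree-nut-free — no

A, C, E, F, H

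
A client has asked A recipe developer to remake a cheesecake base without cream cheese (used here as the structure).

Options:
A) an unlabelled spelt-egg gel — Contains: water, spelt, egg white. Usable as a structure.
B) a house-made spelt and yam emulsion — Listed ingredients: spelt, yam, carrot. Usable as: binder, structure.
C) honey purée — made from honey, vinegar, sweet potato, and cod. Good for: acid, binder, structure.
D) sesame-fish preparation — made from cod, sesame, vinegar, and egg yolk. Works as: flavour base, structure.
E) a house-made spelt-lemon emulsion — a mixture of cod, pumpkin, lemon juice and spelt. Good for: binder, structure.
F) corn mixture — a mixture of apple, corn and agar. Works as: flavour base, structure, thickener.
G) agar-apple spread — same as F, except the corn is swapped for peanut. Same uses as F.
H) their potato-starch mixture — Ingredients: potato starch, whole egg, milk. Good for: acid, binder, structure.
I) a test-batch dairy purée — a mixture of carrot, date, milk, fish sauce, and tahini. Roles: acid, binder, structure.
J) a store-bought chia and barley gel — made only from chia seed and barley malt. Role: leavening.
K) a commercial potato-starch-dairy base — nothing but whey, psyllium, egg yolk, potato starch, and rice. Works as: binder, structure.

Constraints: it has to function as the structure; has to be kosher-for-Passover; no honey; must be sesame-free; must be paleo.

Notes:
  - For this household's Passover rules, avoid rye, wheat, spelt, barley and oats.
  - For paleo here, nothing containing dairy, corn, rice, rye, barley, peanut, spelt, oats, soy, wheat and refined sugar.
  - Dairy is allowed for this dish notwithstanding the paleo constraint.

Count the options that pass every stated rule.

A: has spelt, so not kosher-for-Passover; has spelt, so not paleo — no
B: has spelt, so not kosher-for-Passover; has spelt, so not paleo — no
C: has honey, so not honey-free — reject
D: has sesame, so not sesame-free — no
E: has spelt, so not kosher-for-Passover; has spelt, so not paleo — out
F: has corn, so not paleo — reject
G: has peanut, so not paleo — out
H: dairy is permitted under the paleo carve-out; nothing else excluded — keep
I: has tahini, so not sesame-free — no
J: not usable as a structure; has barley malt, so not kosher-for-Passover (and 1 more) — out
K: has rice, so not paleo — no

1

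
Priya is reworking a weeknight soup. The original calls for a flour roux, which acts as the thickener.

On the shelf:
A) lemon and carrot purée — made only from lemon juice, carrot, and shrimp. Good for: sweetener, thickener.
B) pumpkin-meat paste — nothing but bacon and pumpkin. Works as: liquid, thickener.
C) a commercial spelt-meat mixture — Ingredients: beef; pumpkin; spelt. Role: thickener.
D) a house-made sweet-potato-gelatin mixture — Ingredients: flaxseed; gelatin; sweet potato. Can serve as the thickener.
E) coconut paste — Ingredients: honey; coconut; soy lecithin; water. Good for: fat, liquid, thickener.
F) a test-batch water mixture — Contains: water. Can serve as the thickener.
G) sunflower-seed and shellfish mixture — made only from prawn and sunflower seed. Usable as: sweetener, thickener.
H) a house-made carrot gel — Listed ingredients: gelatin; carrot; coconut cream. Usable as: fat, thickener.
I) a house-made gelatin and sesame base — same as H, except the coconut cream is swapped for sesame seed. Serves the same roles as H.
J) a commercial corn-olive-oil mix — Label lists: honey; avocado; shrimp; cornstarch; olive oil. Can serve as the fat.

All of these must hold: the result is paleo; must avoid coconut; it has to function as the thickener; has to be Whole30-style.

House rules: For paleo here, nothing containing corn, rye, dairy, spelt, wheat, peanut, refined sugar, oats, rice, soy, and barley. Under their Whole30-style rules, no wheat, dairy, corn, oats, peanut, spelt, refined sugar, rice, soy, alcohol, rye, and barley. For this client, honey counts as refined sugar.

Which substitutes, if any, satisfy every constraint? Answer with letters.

A: every rule checks out — keep
B: works as a thickener, paleo, no coconut — OK
C: has spelt, so not paleo; has spelt, so not Whole30-style — out
D: only gelatin, sweet potato and flaxseed; none excluded — keep
E: has honey, so not paleo; has honey, so not Whole30-style (and 1 more) — reject
F: works as a thickener, no coconut, paleo — keep
G: nothing on the exclusion list — keep
H: has coconut cream, so not coconut-free — reject
I: only gelatin, sesame seed and carrot; none excluded — keep
J: not usable as a thickener; has cornstarch, so not paleo (and 1 more) — out

A, B, D, F, G, I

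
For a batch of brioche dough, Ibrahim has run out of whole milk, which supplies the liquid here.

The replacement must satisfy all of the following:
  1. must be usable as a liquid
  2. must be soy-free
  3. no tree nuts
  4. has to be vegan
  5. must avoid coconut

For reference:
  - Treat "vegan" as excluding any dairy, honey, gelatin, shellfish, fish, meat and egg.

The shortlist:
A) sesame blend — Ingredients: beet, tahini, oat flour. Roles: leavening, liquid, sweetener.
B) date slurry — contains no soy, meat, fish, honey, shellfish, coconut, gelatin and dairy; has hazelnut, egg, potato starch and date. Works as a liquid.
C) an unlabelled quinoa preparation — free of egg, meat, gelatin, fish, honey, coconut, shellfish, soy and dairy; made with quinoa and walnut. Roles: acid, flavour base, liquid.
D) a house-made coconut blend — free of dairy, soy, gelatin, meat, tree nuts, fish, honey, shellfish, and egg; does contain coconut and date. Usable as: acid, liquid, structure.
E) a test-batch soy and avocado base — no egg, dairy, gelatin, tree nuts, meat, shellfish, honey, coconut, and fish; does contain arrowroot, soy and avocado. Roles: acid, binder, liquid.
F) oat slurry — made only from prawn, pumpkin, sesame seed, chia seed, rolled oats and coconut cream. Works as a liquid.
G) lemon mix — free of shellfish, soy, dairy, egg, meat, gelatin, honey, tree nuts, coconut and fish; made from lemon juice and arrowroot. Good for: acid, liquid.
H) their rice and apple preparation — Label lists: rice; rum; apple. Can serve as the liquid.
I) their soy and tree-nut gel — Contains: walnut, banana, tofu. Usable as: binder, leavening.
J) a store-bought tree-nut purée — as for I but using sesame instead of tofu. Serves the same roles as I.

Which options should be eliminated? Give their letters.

B, C, D, E, F, I, J

A: no coconut, no tree nuts — keep
B: has egg, so not vegan; has hazelnut, so not tree-nut-free — no
C: has walnut, so not tree-nut-free — reject
D: has coconut, so not coconut-free — no
E: has soy, so not soy-free — no
F: has prawn, so not vegan; has coconut cream, so not coconut-free — no
G: all constraints satisfied — valid
H: only rum, rice, and apple; none excluded — OK
I: not usable as a liquid; has walnut, so not tree-nut-free (and 1 more) — reject
J: not usable as a liquid; has walnut, so not tree-nut-free — out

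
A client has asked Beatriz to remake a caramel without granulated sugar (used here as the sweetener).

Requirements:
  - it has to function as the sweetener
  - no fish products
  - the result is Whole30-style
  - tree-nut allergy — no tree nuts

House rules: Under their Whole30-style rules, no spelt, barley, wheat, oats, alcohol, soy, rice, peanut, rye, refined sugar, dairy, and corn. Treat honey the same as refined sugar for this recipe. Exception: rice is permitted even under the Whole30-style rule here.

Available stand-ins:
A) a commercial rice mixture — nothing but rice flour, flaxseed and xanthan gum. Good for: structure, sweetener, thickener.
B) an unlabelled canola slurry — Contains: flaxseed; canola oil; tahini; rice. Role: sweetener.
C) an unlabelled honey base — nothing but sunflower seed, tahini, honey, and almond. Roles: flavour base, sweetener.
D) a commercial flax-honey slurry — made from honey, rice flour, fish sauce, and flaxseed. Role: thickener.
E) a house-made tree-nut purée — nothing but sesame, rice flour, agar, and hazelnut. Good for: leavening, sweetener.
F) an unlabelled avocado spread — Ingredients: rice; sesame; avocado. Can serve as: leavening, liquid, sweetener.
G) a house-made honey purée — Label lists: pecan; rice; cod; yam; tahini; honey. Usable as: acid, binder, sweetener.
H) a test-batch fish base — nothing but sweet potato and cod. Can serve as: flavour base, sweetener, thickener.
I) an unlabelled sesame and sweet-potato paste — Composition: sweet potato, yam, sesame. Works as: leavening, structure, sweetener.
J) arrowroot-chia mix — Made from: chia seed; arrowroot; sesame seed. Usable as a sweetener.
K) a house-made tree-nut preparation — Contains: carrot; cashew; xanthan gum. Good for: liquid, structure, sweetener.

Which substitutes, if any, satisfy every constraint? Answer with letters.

A, B, F, I, J

A: rice is permitted under the Whole30-style carve-out; nothing else excluded — valid
B: rice is permitted under the Whole30-style carve-out; nothing else excluded — keep
C: has honey, so not Whole30-style; has almond, so not tree-nut-free — no
D: not usable as a sweetener; has honey, so not Whole30-style (and 1 more) — reject
E: has hazelnut, so not tree-nut-free — out
F: rice is permitted under the Whole30-style carve-out; nothing else excluded — valid
G: has honey, so not Whole30-style; has cod, so not fish-free (and 1 more) — reject
H: has cod, so not fish-free — no
I: all constraints satisfied — valid
J: no tree nuts, Whole30-style — valid
K: has cashew, so not tree-nut-free — no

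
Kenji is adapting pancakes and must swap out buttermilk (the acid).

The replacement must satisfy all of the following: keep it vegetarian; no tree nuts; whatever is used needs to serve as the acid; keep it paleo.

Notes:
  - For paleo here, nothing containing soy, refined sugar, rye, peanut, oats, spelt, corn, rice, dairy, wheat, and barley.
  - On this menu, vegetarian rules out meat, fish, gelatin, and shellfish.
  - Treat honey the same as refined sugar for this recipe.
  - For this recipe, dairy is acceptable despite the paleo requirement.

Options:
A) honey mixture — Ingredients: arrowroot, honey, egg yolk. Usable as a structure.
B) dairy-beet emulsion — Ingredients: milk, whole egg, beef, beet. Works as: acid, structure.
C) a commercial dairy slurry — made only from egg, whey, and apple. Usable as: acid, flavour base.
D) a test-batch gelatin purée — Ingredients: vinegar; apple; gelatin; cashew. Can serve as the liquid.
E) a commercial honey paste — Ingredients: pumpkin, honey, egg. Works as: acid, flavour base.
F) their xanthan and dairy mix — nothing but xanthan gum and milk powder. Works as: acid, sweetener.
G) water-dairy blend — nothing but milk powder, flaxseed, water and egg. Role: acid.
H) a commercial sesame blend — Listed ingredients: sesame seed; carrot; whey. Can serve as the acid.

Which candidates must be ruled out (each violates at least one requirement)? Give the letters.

A, B, D, E

A: not usable as an acid; has honey, so not paleo — out
B: has beef, so not vegetarian — no
C: dairy is permitted under the paleo carve-out; nothing else excluded — valid
D: not usable as an acid; has gelatin, so not vegetarian (and 1 more) — no
E: has honey, so not paleo — no
F: dairy is permitted under the paleo carve-out; nothing else excluded — valid
G: dairy is permitted under the paleo carve-out; nothing else excluded — valid
H: dairy is permitted under the paleo carve-out; nothing else excluded — OK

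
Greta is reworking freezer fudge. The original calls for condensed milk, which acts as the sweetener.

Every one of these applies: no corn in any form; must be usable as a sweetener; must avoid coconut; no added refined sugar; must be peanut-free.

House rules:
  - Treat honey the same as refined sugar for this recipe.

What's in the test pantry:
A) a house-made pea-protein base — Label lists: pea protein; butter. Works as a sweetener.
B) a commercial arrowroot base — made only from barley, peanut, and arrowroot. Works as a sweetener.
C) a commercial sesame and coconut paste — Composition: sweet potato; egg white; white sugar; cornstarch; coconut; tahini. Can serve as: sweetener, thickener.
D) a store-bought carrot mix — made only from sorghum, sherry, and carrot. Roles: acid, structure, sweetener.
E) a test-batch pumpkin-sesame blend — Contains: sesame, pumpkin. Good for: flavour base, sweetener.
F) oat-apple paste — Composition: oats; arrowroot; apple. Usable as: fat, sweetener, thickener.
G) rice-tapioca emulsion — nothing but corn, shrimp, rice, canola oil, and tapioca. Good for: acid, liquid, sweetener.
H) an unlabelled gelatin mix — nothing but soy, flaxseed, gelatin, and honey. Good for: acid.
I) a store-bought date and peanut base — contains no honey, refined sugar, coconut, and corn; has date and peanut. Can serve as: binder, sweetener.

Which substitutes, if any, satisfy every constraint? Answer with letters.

A, D, E, F

A: only butter and pea protein; none excluded — OK
B: has peanut, so not peanut-free — reject
C: has coconut, so not coconut-free; has cornstarch, so not corn-free (and 1 more) — no
D: every rule checks out — keep
E: nothing on the exclusion list — keep
F: works as a sweetener, no corn, no-added-sugar — valid
G: has corn, so not corn-free — no
H: not usable as a sweetener; has honey, so not no-added-sugar — out
I: has peanut, so not peanut-free — out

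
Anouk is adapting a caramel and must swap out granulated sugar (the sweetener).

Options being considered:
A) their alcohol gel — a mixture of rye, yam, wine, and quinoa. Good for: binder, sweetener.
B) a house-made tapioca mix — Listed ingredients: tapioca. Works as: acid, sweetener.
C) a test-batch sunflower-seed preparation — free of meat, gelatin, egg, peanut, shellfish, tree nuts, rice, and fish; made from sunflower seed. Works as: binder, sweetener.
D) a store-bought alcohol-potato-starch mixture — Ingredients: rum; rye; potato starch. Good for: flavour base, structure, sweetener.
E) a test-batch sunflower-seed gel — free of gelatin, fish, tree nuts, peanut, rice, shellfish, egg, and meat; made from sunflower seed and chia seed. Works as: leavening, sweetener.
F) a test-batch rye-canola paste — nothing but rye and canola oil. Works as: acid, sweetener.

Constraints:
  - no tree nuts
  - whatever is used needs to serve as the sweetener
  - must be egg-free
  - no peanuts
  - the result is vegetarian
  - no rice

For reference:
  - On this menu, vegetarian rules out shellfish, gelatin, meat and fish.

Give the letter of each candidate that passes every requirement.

A, B, C, D, E, F

A: no egg, no peanut — keep
B: all constraints satisfied — valid
C: nothing on the exclusion list — valid
D: only rum, rye, and potato starch; none excluded — keep
E: no egg, no tree nuts — keep
F: works as a sweetener, no peanut, no rice — keep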